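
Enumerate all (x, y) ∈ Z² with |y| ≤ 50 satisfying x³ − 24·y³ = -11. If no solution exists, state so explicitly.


The equation is x³ - 24y³ = -11. For fixed y, x³ = 24·y³ − 11, so a solution requires the RHS to be a perfect cube.
Strategy: iterate y from -50 to 50, compute RHS = 24·y³ − 11, and check whether it is a (positive or negative) perfect cube.
Check small values of y:
  y = 0: RHS = -11 is not a perfect cube.
  y = 1: RHS = 13 is not a perfect cube.
  y = -1: RHS = -35 is not a perfect cube.
  y = 2: RHS = 181 is not a perfect cube.
  y = -2: RHS = -203 is not a perfect cube.
  y = 3: RHS = 637 is not a perfect cube.
  y = -3: RHS = -659 is not a perfect cube.
Continuing the search up to |y| = 50 finds no solutions either.
No (x, y) in the scanned range satisfies the equation.

No integer solutions with |y| ≤ 50.


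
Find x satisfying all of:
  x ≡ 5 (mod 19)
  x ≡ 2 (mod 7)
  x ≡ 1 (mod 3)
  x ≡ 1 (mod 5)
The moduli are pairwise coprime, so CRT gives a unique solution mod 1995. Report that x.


Product of moduli M = 19 · 7 · 3 · 5 = 1995.
Merge one congruence at a time:
  Start: x ≡ 5 (mod 19).
  Combine with x ≡ 2 (mod 7); new modulus lcm = 133.
    Write x = 5 + 19·t and substitute into x ≡ 2 (mod 7): 19·t ≡ 2 − 5 = -3 (mod 7).
    Reduce coefficients mod 7: 5·t ≡ 4 (mod 7).
    The inverse of 5 mod 7 is 3 (since 5·3 = 15 = 2·7 + 1), so t ≡ 3·4 = 12 ≡ 5 (mod 7).
    Then x = 5 + 19·5 = 100, valid modulo lcm(19, 7) = 133: x ≡ 100 (mod 133).
  Combine with x ≡ 1 (mod 3); new modulus lcm = 399.
    Write x = 100 + 133·t and substitute into x ≡ 1 (mod 3): 133·t ≡ 1 − 100 = -99 (mod 3).
    Reduce coefficients mod 3: 1·t ≡ 0 (mod 3).
    So t ≡ 0 (mod 3).
    Then x = 100 + 133·0 = 100, valid modulo lcm(133, 3) = 399: x ≡ 100 (mod 399).
  Combine with x ≡ 1 (mod 5); new modulus lcm = 1995.
    Write x = 100 + 399·t and substitute into x ≡ 1 (mod 5): 399·t ≡ 1 − 100 = -99 (mod 5).
    Reduce coefficients mod 5: 4·t ≡ 1 (mod 5).
    The inverse of 4 mod 5 is 4 (since 4·4 = 16 = 3·5 + 1), so t ≡ 4·1 = 4 ≡ 4 (mod 5).
    Then x = 100 + 399·4 = 1696, valid modulo lcm(399, 5) = 1995: x ≡ 1696 (mod 1995).
Verify against each original: 1696 mod 19 = 5, 1696 mod 7 = 2, 1696 mod 3 = 1, 1696 mod 5 = 1.

x ≡ 1696 (mod 1995).


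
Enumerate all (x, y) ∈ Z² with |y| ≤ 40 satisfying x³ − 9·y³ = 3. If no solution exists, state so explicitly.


The equation is x³ - 9y³ = 3. For fixed y, x³ = 9·y³ + 3, so a solution requires the RHS to be a perfect cube.
Strategy: iterate y from -40 to 40, compute RHS = 9·y³ + 3, and check whether it is a (positive or negative) perfect cube.
Check small values of y:
  y = 0: RHS = 3 is not a perfect cube.
  y = 1: RHS = 12 is not a perfect cube.
  y = -1: RHS = -6 is not a perfect cube.
  y = 2: RHS = 75 is not a perfect cube.
  y = -2: RHS = -69 is not a perfect cube.
  y = 3: RHS = 246 is not a perfect cube.
  y = -3: RHS = -240 is not a perfect cube.
Continuing the search up to |y| = 40 finds no solutions either.
No (x, y) in the scanned range satisfies the equation.

No integer solutions with |y| ≤ 40.


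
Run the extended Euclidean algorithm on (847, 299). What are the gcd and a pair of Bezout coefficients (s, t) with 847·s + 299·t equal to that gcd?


Euclidean algorithm on (847, 299) — divide until remainder is 0:
  847 = 2 · 299 + 249
  299 = 1 · 249 + 50
  249 = 4 · 50 + 49
  50 = 1 · 49 + 1
  49 = 49 · 1 + 0
gcd(847, 299) = 1.
Track Bezout coefficients alongside the remainders: start with r₀ = 847 = a·1 + b·0 (s = 1, t = 0) and r₁ = 299 = a·0 + b·1 (s = 0, t = 1); each new remainder r_{k+1} = r_{k-1} − q_k·r_k inherits s_{k+1} = s_{k-1} − q_k·s_k, t_{k+1} = t_{k-1} − q_k·t_k, so r_k = a·s_k + b·t_k at every step:
  q = 2: r = 249, s = 1 − 2·0 = 1, t = 0 − 2·1 = -2  (check: 847·1 + 299·(-2) = 249)
  q = 1: r = 50, s = 0 − 1·1 = -1, t = 1 − 1·(-2) = 3  (check: 847·(-1) + 299·3 = 50)
  q = 4: r = 49, s = 1 − 4·(-1) = 5, t = -2 − 4·3 = -14  (check: 847·5 + 299·(-14) = 49)
  q = 1: r = 1, s = -1 − 1·5 = -6, t = 3 − 1·(-14) = 17  (check: 847·(-6) + 299·17 = 1)
The row with r = 1 (the gcd) gives the Bezout coefficients s = -6, t = 17.
Result: 847 · (-6) + 299 · (17) = 1.

gcd(847, 299) = 1; s = -6, t = 17 (check: 847·(-6) + 299·17 = 1).


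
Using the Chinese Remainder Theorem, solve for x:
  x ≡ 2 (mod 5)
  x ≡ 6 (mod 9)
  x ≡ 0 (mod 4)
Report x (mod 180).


Moduli 5, 9, 4 are pairwise coprime; by CRT there is a unique solution modulo M = 5 · 9 · 4 = 180.
Solve pairwise, accumulating the modulus:
  Start with x ≡ 2 (mod 5).
  Combine with x ≡ 6 (mod 9): since gcd(5, 9) = 1, we get a unique residue mod 45.
    Write x = 2 + 5·t and substitute into x ≡ 6 (mod 9): 5·t ≡ 6 − 2 = 4 (mod 9).
    The inverse of 5 mod 9 is 2 (since 5·2 = 10 = 1·9 + 1), so t ≡ 2·4 = 8 ≡ 8 (mod 9).
    Then x = 2 + 5·8 = 42, valid modulo lcm(5, 9) = 45: x ≡ 42 (mod 45).
  Combine with x ≡ 0 (mod 4): since gcd(45, 4) = 1, we get a unique residue mod 180.
    Write x = 42 + 45·t and substitute into x ≡ 0 (mod 4): 45·t ≡ 0 − 42 = -42 (mod 4).
    Reduce coefficients mod 4: 1·t ≡ 2 (mod 4).
    So t ≡ 2 (mod 4).
    Then x = 42 + 45·2 = 132, valid modulo lcm(45, 4) = 180: x ≡ 132 (mod 180).
Verify: 132 mod 5 = 2 ✓, 132 mod 9 = 6 ✓, 132 mod 4 = 0 ✓.

x ≡ 132 (mod 180).


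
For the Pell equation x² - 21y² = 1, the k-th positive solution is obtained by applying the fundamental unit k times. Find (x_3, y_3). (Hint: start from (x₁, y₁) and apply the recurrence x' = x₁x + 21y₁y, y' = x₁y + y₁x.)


Step 1: Find the fundamental solution (x₁, y₁) of x² - 21y² = 1.
  Expand √21 as a continued fraction. a₀ = ⌊√21⌋ = 4; iterate m_{k+1} = d_k·a_k − m_k, d_{k+1} = (21 − m_{k+1}²)/d_k, a_{k+1} = ⌊(a₀ + m_{k+1})/d_{k+1}⌋ (starting m₀ = 0, d₀ = 1), with convergents p_k = a_k·p_{k-1} + p_{k-2}, q_k = a_k·q_{k-1} + q_{k-2} (p₋₁ = 1, q₋₁ = 0):
  k = 0: a₀ = 4; p₀/q₀ = 4/1; p₀² − 21·q₀² = 16 − 21 = -5.
  k = 1: m = 4, d = 5, a = ⌊(4 + 4)/5⌋ = 1; p/q = (1·4 + 1)/(1·1 + 0) = 5/1; p² − 21·q² = 25 − 21 = 4.
  k = 2: m = 1, d = 4, a = ⌊(4 + 1)/4⌋ = 1; p/q = (1·5 + 4)/(1·1 + 1) = 9/2; p² − 21·q² = 81 − 84 = -3.
  k = 3: m = 3, d = 3, a = ⌊(4 + 3)/3⌋ = 2; p/q = (2·9 + 5)/(2·2 + 1) = 23/5; p² − 21·q² = 529 − 525 = 4.
  k = 4: m = 3, d = 4, a = ⌊(4 + 3)/4⌋ = 1; p/q = (1·23 + 9)/(1·5 + 2) = 32/7; p² − 21·q² = 1024 − 1029 = -5.
  k = 5: m = 1, d = 5, a = ⌊(4 + 1)/5⌋ = 1; p/q = (1·32 + 23)/(1·7 + 5) = 55/12; p² − 21·q² = 3025 − 3024 = 1.
  The first convergent with p² − 21·q² = 1 gives the fundamental solution (x₁, y₁) = (55, 12).
Step 2: Apply the recurrence (x_{n+1}, y_{n+1}) = (x₁x_n + 21y₁y_n, x₁y_n + y₁x_n) repeatedly.
  From (x_1, y_1) = (55, 12): x_2 = 55·55 + 21·12·12 = 6049; y_2 = 55·12 + 12·55 = 1320.
  From (x_2, y_2) = (6049, 1320): x_3 = 55·6049 + 21·12·1320 = 665335; y_3 = 55·1320 + 12·6049 = 145188.
Step 3: Verify x_3² - 21·y_3² = 442670662225 - 442670662224 = 1 (should be 1). ✓

(x_1, y_1) = (55, 12); (x_3, y_3) = (665335, 145188).


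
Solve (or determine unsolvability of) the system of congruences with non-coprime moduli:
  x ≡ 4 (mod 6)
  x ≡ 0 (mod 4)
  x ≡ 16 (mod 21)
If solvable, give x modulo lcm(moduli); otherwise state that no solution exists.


Moduli 6, 4, 21 are not pairwise coprime, so CRT works modulo lcm(m_i) when all pairwise compatibility conditions hold.
Pairwise compatibility: gcd(m_i, m_j) must divide a_i - a_j for every pair.
Merge one congruence at a time:
  Start: x ≡ 4 (mod 6).
  Combine with x ≡ 0 (mod 4): gcd(6, 4) = 2; 0 - 4 = -4, which IS divisible by 2, so compatible.
    Write x = 4 + 6·t and substitute into x ≡ 0 (mod 4): 6·t ≡ 0 − 4 = -4 (mod 4).
    Divide the congruence (and modulus) by g = 2: 3·t ≡ -2 (mod 2).
    Reduce coefficients mod 2: 1·t ≡ 0 (mod 2).
    So t ≡ 0 (mod 2).
    Then x = 4 + 6·0 = 4, valid modulo lcm(6, 4) = 12: x ≡ 4 (mod 12).
  Combine with x ≡ 16 (mod 21): gcd(12, 21) = 3; 16 - 4 = 12, which IS divisible by 3, so compatible.
    Write x = 4 + 12·t and substitute into x ≡ 16 (mod 21): 12·t ≡ 16 − 4 = 12 (mod 21).
    Divide the congruence (and modulus) by g = 3: 4·t ≡ 4 (mod 7).
    The inverse of 4 mod 7 is 2 (since 4·2 = 8 = 1·7 + 1), so t ≡ 2·4 = 8 ≡ 1 (mod 7).
    Then x = 4 + 12·1 = 16, valid modulo lcm(12, 21) = 84: x ≡ 16 (mod 84).
Verify: 16 mod 6 = 4, 16 mod 4 = 0, 16 mod 21 = 16.

x ≡ 16 (mod 84).


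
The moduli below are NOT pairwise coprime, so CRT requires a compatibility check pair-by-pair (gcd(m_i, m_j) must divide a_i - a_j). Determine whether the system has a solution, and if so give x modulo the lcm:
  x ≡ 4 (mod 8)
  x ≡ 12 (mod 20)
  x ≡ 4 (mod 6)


Moduli 8, 20, 6 are not pairwise coprime, so CRT works modulo lcm(m_i) when all pairwise compatibility conditions hold.
Pairwise compatibility: gcd(m_i, m_j) must divide a_i - a_j for every pair.
Merge one congruence at a time:
  Start: x ≡ 4 (mod 8).
  Combine with x ≡ 12 (mod 20): gcd(8, 20) = 4; 12 - 4 = 8, which IS divisible by 4, so compatible.
    Write x = 4 + 8·t and substitute into x ≡ 12 (mod 20): 8·t ≡ 12 − 4 = 8 (mod 20).
    Divide the congruence (and modulus) by g = 4: 2·t ≡ 2 (mod 5).
    The inverse of 2 mod 5 is 3 (since 2·3 = 6 = 1·5 + 1), so t ≡ 3·2 = 6 ≡ 1 (mod 5).
    Then x = 4 + 8·1 = 12, valid modulo lcm(8, 20) = 40: x ≡ 12 (mod 40).
  Combine with x ≡ 4 (mod 6): gcd(40, 6) = 2; 4 - 12 = -8, which IS divisible by 2, so compatible.
    Write x = 12 + 40·t and substitute into x ≡ 4 (mod 6): 40·t ≡ 4 − 12 = -8 (mod 6).
    Divide the congruence (and modulus) by g = 2: 20·t ≡ -4 (mod 3).
    Reduce coefficients mod 3: 2·t ≡ 2 (mod 3).
    The inverse of 2 mod 3 is 2 (since 2·2 = 4 = 1·3 + 1), so t ≡ 2·2 = 4 ≡ 1 (mod 3).
    Then x = 12 + 40·1 = 52, valid modulo lcm(40, 6) = 120: x ≡ 52 (mod 120).
Verify: 52 mod 8 = 4, 52 mod 20 = 12, 52 mod 6 = 4.

x ≡ 52 (mod 120).


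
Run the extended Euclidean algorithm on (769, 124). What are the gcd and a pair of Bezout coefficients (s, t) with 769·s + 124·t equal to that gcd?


Euclidean algorithm on (769, 124) — divide until remainder is 0:
  769 = 6 · 124 + 25
  124 = 4 · 25 + 24
  25 = 1 · 24 + 1
  24 = 24 · 1 + 0
gcd(769, 124) = 1.
Track Bezout coefficients alongside the remainders: start with r₀ = 769 = a·1 + b·0 (s = 1, t = 0) and r₁ = 124 = a·0 + b·1 (s = 0, t = 1); each new remainder r_{k+1} = r_{k-1} − q_k·r_k inherits s_{k+1} = s_{k-1} − q_k·s_k, t_{k+1} = t_{k-1} − q_k·t_k, so r_k = a·s_k + b·t_k at every step:
  q = 6: r = 25, s = 1 − 6·0 = 1, t = 0 − 6·1 = -6  (check: 769·1 + 124·(-6) = 25)
  q = 4: r = 24, s = 0 − 4·1 = -4, t = 1 − 4·(-6) = 25  (check: 769·(-4) + 124·25 = 24)
  q = 1: r = 1, s = 1 − 1·(-4) = 5, t = -6 − 1·25 = -31  (check: 769·5 + 124·(-31) = 1)
The row with r = 1 (the gcd) gives the Bezout coefficients s = 5, t = -31.
Result: 769 · (5) + 124 · (-31) = 1.

gcd(769, 124) = 1; s = 5, t = -31 (check: 769·5 + 124·(-31) = 1).


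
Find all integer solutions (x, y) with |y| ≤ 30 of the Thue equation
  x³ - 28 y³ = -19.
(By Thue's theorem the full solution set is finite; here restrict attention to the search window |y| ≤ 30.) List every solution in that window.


The equation is x³ - 28y³ = -19. For fixed y, x³ = 28·y³ − 19, so a solution requires the RHS to be a perfect cube.
Strategy: iterate y from -30 to 30, compute RHS = 28·y³ − 19, and check whether it is a (positive or negative) perfect cube.
Check small values of y:
  y = 0: RHS = -19 is not a perfect cube.
  y = 1: RHS = 9 is not a perfect cube.
  y = -1: RHS = -47 is not a perfect cube.
  y = 2: RHS = 205 is not a perfect cube.
  y = -2: RHS = -243 is not a perfect cube.
  y = 3: RHS = 737 is not a perfect cube.
  y = -3: RHS = -775 is not a perfect cube.
Continuing the search up to |y| = 30 finds no solutions either.
No (x, y) in the scanned range satisfies the equation.

No integer solutions with |y| ≤ 30.


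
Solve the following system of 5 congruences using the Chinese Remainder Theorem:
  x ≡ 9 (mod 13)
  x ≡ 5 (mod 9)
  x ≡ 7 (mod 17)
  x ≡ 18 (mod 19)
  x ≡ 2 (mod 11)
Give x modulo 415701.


Product of moduli M = 13 · 9 · 17 · 19 · 11 = 415701.
Merge one congruence at a time:
  Start: x ≡ 9 (mod 13).
  Combine with x ≡ 5 (mod 9); new modulus lcm = 117.
    Write x = 9 + 13·t and substitute into x ≡ 5 (mod 9): 13·t ≡ 5 − 9 = -4 (mod 9).
    Reduce coefficients mod 9: 4·t ≡ 5 (mod 9).
    The inverse of 4 mod 9 is 7 (since 4·7 = 28 = 3·9 + 1), so t ≡ 7·5 = 35 ≡ 8 (mod 9).
    Then x = 9 + 13·8 = 113, valid modulo lcm(13, 9) = 117: x ≡ 113 (mod 117).
  Combine with x ≡ 7 (mod 17); new modulus lcm = 1989.
    Write x = 113 + 117·t and substitute into x ≡ 7 (mod 17): 117·t ≡ 7 − 113 = -106 (mod 17).
    Reduce coefficients mod 17: 15·t ≡ 13 (mod 17).
    The inverse of 15 mod 17 is 8 (since 15·8 = 120 = 7·17 + 1), so t ≡ 8·13 = 104 ≡ 2 (mod 17).
    Then x = 113 + 117·2 = 347, valid modulo lcm(117, 17) = 1989: x ≡ 347 (mod 1989).
  Combine with x ≡ 18 (mod 19); new modulus lcm = 37791.
    Write x = 347 + 1989·t and substitute into x ≡ 18 (mod 19): 1989·t ≡ 18 − 347 = -329 (mod 19).
    Reduce coefficients mod 19: 13·t ≡ 13 (mod 19).
    The inverse of 13 mod 19 is 3 (since 13·3 = 39 = 2·19 + 1), so t ≡ 3·13 = 39 ≡ 1 (mod 19).
    Then x = 347 + 1989·1 = 2336, valid modulo lcm(1989, 19) = 37791: x ≡ 2336 (mod 37791).
  Combine with x ≡ 2 (mod 11); new modulus lcm = 415701.
    Write x = 2336 + 37791·t and substitute into x ≡ 2 (mod 11): 37791·t ≡ 2 − 2336 = -2334 (mod 11).
    Reduce coefficients mod 11: 6·t ≡ 9 (mod 11).
    The inverse of 6 mod 11 is 2 (since 6·2 = 12 = 1·11 + 1), so t ≡ 2·9 = 18 ≡ 7 (mod 11).
    Then x = 2336 + 37791·7 = 266873, valid modulo lcm(37791, 11) = 415701: x ≡ 266873 (mod 415701).
Verify against each original: 266873 mod 13 = 9, 266873 mod 9 = 5, 266873 mod 17 = 7, 266873 mod 19 = 18, 266873 mod 11 = 2.

x ≡ 266873 (mod 415701).


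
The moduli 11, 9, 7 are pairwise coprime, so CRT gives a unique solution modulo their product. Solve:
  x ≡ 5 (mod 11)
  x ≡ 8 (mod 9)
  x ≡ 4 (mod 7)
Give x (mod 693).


Moduli 11, 9, 7 are pairwise coprime; by CRT there is a unique solution modulo M = 11 · 9 · 7 = 693.
Solve pairwise, accumulating the modulus:
  Start with x ≡ 5 (mod 11).
  Combine with x ≡ 8 (mod 9): since gcd(11, 9) = 1, we get a unique residue mod 99.
    Write x = 5 + 11·t and substitute into x ≡ 8 (mod 9): 11·t ≡ 8 − 5 = 3 (mod 9).
    Reduce coefficients mod 9: 2·t ≡ 3 (mod 9).
    The inverse of 2 mod 9 is 5 (since 2·5 = 10 = 1·9 + 1), so t ≡ 5·3 = 15 ≡ 6 (mod 9).
    Then x = 5 + 11·6 = 71, valid modulo lcm(11, 9) = 99: x ≡ 71 (mod 99).
  Combine with x ≡ 4 (mod 7): since gcd(99, 7) = 1, we get a unique residue mod 693.
    Write x = 71 + 99·t and substitute into x ≡ 4 (mod 7): 99·t ≡ 4 − 71 = -67 (mod 7).
    Reduce coefficients mod 7: 1·t ≡ 3 (mod 7).
    So t ≡ 3 (mod 7).
    Then x = 71 + 99·3 = 368, valid modulo lcm(99, 7) = 693: x ≡ 368 (mod 693).
Verify: 368 mod 11 = 5 ✓, 368 mod 9 = 8 ✓, 368 mod 7 = 4 ✓.

x ≡ 368 (mod 693).


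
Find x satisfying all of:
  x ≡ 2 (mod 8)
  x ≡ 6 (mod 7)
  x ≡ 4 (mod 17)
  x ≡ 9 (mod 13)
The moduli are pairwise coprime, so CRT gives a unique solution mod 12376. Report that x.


Product of moduli M = 8 · 7 · 17 · 13 = 12376.
Merge one congruence at a time:
  Start: x ≡ 2 (mod 8).
  Combine with x ≡ 6 (mod 7); new modulus lcm = 56.
    Write x = 2 + 8·t and substitute into x ≡ 6 (mod 7): 8·t ≡ 6 − 2 = 4 (mod 7).
    Reduce coefficients mod 7: 1·t ≡ 4 (mod 7).
    So t ≡ 4 (mod 7).
    Then x = 2 + 8·4 = 34, valid modulo lcm(8, 7) = 56: x ≡ 34 (mod 56).
  Combine with x ≡ 4 (mod 17); new modulus lcm = 952.
    Write x = 34 + 56·t and substitute into x ≡ 4 (mod 17): 56·t ≡ 4 − 34 = -30 (mod 17).
    Reduce coefficients mod 17: 5·t ≡ 4 (mod 17).
    The inverse of 5 mod 17 is 7 (since 5·7 = 35 = 2·17 + 1), so t ≡ 7·4 = 28 ≡ 11 (mod 17).
    Then x = 34 + 56·11 = 650, valid modulo lcm(56, 17) = 952: x ≡ 650 (mod 952).
  Combine with x ≡ 9 (mod 13); new modulus lcm = 12376.
    Write x = 650 + 952·t and substitute into x ≡ 9 (mod 13): 952·t ≡ 9 − 650 = -641 (mod 13).
    Reduce coefficients mod 13: 3·t ≡ 9 (mod 13).
    The inverse of 3 mod 13 is 9 (since 3·9 = 27 = 2·13 + 1), so t ≡ 9·9 = 81 ≡ 3 (mod 13).
    Then x = 650 + 952·3 = 3506, valid modulo lcm(952, 13) = 12376: x ≡ 3506 (mod 12376).
Verify against each original: 3506 mod 8 = 2, 3506 mod 7 = 6, 3506 mod 17 = 4, 3506 mod 13 = 9.

x ≡ 3506 (mod 12376).


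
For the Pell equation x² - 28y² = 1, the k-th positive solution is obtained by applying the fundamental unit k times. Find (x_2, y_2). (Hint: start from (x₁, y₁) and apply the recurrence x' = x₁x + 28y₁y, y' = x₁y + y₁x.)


Step 1: Find the fundamental solution (x₁, y₁) of x² - 28y² = 1.
  Expand √28 as a continued fraction. a₀ = ⌊√28⌋ = 5; iterate m_{k+1} = d_k·a_k − m_k, d_{k+1} = (28 − m_{k+1}²)/d_k, a_{k+1} = ⌊(a₀ + m_{k+1})/d_{k+1}⌋ (starting m₀ = 0, d₀ = 1), with convergents p_k = a_k·p_{k-1} + p_{k-2}, q_k = a_k·q_{k-1} + q_{k-2} (p₋₁ = 1, q₋₁ = 0):
  k = 0: a₀ = 5; p₀/q₀ = 5/1; p₀² − 28·q₀² = 25 − 28 = -3.
  k = 1: m = 5, d = 3, a = ⌊(5 + 5)/3⌋ = 3; p/q = (3·5 + 1)/(3·1 + 0) = 16/3; p² − 28·q² = 256 − 252 = 4.
  k = 2: m = 4, d = 4, a = ⌊(5 + 4)/4⌋ = 2; p/q = (2·16 + 5)/(2·3 + 1) = 37/7; p² − 28·q² = 1369 − 1372 = -3.
  k = 3: m = 4, d = 3, a = ⌊(5 + 4)/3⌋ = 3; p/q = (3·37 + 16)/(3·7 + 3) = 127/24; p² − 28·q² = 16129 − 16128 = 1.
  The first convergent with p² − 28·q² = 1 gives the fundamental solution (x₁, y₁) = (127, 24).
Step 2: Apply the recurrence (x_{n+1}, y_{n+1}) = (x₁x_n + 28y₁y_n, x₁y_n + y₁x_n) repeatedly.
  From (x_1, y_1) = (127, 24): x_2 = 127·127 + 28·24·24 = 32257; y_2 = 127·24 + 24·127 = 6096.
Step 3: Verify x_2² - 28·y_2² = 1040514049 - 1040514048 = 1 (should be 1). ✓

(x_1, y_1) = (127, 24); (x_2, y_2) = (32257, 6096).


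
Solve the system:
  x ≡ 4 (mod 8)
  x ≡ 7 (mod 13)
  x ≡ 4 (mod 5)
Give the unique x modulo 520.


Moduli 8, 13, 5 are pairwise coprime; by CRT there is a unique solution modulo M = 8 · 13 · 5 = 520.
Solve pairwise, accumulating the modulus:
  Start with x ≡ 4 (mod 8).
  Combine with x ≡ 7 (mod 13): since gcd(8, 13) = 1, we get a unique residue mod 104.
    Write x = 4 + 8·t and substitute into x ≡ 7 (mod 13): 8·t ≡ 7 − 4 = 3 (mod 13).
    The inverse of 8 mod 13 is 5 (since 8·5 = 40 = 3·13 + 1), so t ≡ 5·3 = 15 ≡ 2 (mod 13).
    Then x = 4 + 8·2 = 20, valid modulo lcm(8, 13) = 104: x ≡ 20 (mod 104).
  Combine with x ≡ 4 (mod 5): since gcd(104, 5) = 1, we get a unique residue mod 520.
    Write x = 20 + 104·t and substitute into x ≡ 4 (mod 5): 104·t ≡ 4 − 20 = -16 (mod 5).
    Reduce coefficients mod 5: 4·t ≡ 4 (mod 5).
    The inverse of 4 mod 5 is 4 (since 4·4 = 16 = 3·5 + 1), so t ≡ 4·4 = 16 ≡ 1 (mod 5).
    Then x = 20 + 104·1 = 124, valid modulo lcm(104, 5) = 520: x ≡ 124 (mod 520).
Verify: 124 mod 8 = 4 ✓, 124 mod 13 = 7 ✓, 124 mod 5 = 4 ✓.

x ≡ 124 (mod 520).


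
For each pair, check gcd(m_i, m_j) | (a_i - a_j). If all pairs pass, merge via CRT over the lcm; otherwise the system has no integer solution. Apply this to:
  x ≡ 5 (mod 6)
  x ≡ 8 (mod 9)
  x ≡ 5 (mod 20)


Moduli 6, 9, 20 are not pairwise coprime, so CRT works modulo lcm(m_i) when all pairwise compatibility conditions hold.
Pairwise compatibility: gcd(m_i, m_j) must divide a_i - a_j for every pair.
Merge one congruence at a time:
  Start: x ≡ 5 (mod 6).
  Combine with x ≡ 8 (mod 9): gcd(6, 9) = 3; 8 - 5 = 3, which IS divisible by 3, so compatible.
    Write x = 5 + 6·t and substitute into x ≡ 8 (mod 9): 6·t ≡ 8 − 5 = 3 (mod 9).
    Divide the congruence (and modulus) by g = 3: 2·t ≡ 1 (mod 3).
    The inverse of 2 mod 3 is 2 (since 2·2 = 4 = 1·3 + 1), so t ≡ 2·1 = 2 ≡ 2 (mod 3).
    Then x = 5 + 6·2 = 17, valid modulo lcm(6, 9) = 18: x ≡ 17 (mod 18).
  Combine with x ≡ 5 (mod 20): gcd(18, 20) = 2; 5 - 17 = -12, which IS divisible by 2, so compatible.
    Write x = 17 + 18·t and substitute into x ≡ 5 (mod 20): 18·t ≡ 5 − 17 = -12 (mod 20).
    Divide the congruence (and modulus) by g = 2: 9·t ≡ -6 (mod 10).
    Reduce coefficients mod 10: 9·t ≡ 4 (mod 10).
    The inverse of 9 mod 10 is 9 (since 9·9 = 81 = 8·10 + 1), so t ≡ 9·4 = 36 ≡ 6 (mod 10).
    Then x = 17 + 18·6 = 125, valid modulo lcm(18, 20) = 180: x ≡ 125 (mod 180).
Verify: 125 mod 6 = 5, 125 mod 9 = 8, 125 mod 20 = 5.

x ≡ 125 (mod 180).


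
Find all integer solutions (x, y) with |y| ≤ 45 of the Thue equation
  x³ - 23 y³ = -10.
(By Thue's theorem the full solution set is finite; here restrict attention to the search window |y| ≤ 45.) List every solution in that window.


The equation is x³ - 23y³ = -10. For fixed y, x³ = 23·y³ − 10, so a solution requires the RHS to be a perfect cube.
Strategy: iterate y from -45 to 45, compute RHS = 23·y³ − 10, and check whether it is a (positive or negative) perfect cube.
Check small values of y:
  y = 0: RHS = -10 is not a perfect cube.
  y = 1: RHS = 13 is not a perfect cube.
  y = -1: RHS = -33 is not a perfect cube.
  y = 2: RHS = 174 is not a perfect cube.
  y = -2: RHS = -194 is not a perfect cube.
  y = 3: RHS = 611 is not a perfect cube.
  y = -3: RHS = -631 is not a perfect cube.
Continuing the search up to |y| = 45 finds no solutions either.
No (x, y) in the scanned range satisfies the equation.

No integer solutions with |y| ≤ 45.


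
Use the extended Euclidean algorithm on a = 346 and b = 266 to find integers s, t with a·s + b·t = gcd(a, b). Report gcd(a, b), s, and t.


Euclidean algorithm on (346, 266) — divide until remainder is 0:
  346 = 1 · 266 + 80
  266 = 3 · 80 + 26
  80 = 3 · 26 + 2
  26 = 13 · 2 + 0
gcd(346, 266) = 2.
Track Bezout coefficients alongside the remainders: start with r₀ = 346 = a·1 + b·0 (s = 1, t = 0) and r₁ = 266 = a·0 + b·1 (s = 0, t = 1); each new remainder r_{k+1} = r_{k-1} − q_k·r_k inherits s_{k+1} = s_{k-1} − q_k·s_k, t_{k+1} = t_{k-1} − q_k·t_k, so r_k = a·s_k + b·t_k at every step:
  q = 1: r = 80, s = 1 − 1·0 = 1, t = 0 − 1·1 = -1  (check: 346·1 + 266·(-1) = 80)
  q = 3: r = 26, s = 0 − 3·1 = -3, t = 1 − 3·(-1) = 4  (check: 346·(-3) + 266·4 = 26)
  q = 3: r = 2, s = 1 − 3·(-3) = 10, t = -1 − 3·4 = -13  (check: 346·10 + 266·(-13) = 2)
The row with r = 2 (the gcd) gives the Bezout coefficients s = 10, t = -13.
Result: 346 · (10) + 266 · (-13) = 2.

gcd(346, 266) = 2; s = 10, t = -13 (check: 346·10 + 266·(-13) = 2).


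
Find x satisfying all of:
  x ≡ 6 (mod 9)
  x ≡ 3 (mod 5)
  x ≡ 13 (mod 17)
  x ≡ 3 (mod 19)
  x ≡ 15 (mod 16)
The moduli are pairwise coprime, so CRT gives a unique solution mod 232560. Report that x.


Product of moduli M = 9 · 5 · 17 · 19 · 16 = 232560.
Merge one congruence at a time:
  Start: x ≡ 6 (mod 9).
  Combine with x ≡ 3 (mod 5); new modulus lcm = 45.
    Write x = 6 + 9·t and substitute into x ≡ 3 (mod 5): 9·t ≡ 3 − 6 = -3 (mod 5).
    Reduce coefficients mod 5: 4·t ≡ 2 (mod 5).
    The inverse of 4 mod 5 is 4 (since 4·4 = 16 = 3·5 + 1), so t ≡ 4·2 = 8 ≡ 3 (mod 5).
    Then x = 6 + 9·3 = 33, valid modulo lcm(9, 5) = 45: x ≡ 33 (mod 45).
  Combine with x ≡ 13 (mod 17); new modulus lcm = 765.
    Write x = 33 + 45·t and substitute into x ≡ 13 (mod 17): 45·t ≡ 13 − 33 = -20 (mod 17).
    Reduce coefficients mod 17: 11·t ≡ 14 (mod 17).
    The inverse of 11 mod 17 is 14 (since 11·14 = 154 = 9·17 + 1), so t ≡ 14·14 = 196 ≡ 9 (mod 17).
    Then x = 33 + 45·9 = 438, valid modulo lcm(45, 17) = 765: x ≡ 438 (mod 765).
  Combine with x ≡ 3 (mod 19); new modulus lcm = 14535.
    Write x = 438 + 765·t and substitute into x ≡ 3 (mod 19): 765·t ≡ 3 − 438 = -435 (mod 19).
    Reduce coefficients mod 19: 5·t ≡ 2 (mod 19).
    The inverse of 5 mod 19 is 4 (since 5·4 = 20 = 1·19 + 1), so t ≡ 4·2 = 8 ≡ 8 (mod 19).
    Then x = 438 + 765·8 = 6558, valid modulo lcm(765, 19) = 14535: x ≡ 6558 (mod 14535).
  Combine with x ≡ 15 (mod 16); new modulus lcm = 232560.
    Write x = 6558 + 14535·t and substitute into x ≡ 15 (mod 16): 14535·t ≡ 15 − 6558 = -6543 (mod 16).
    Reduce coefficients mod 16: 7·t ≡ 1 (mod 16).
    The inverse of 7 mod 16 is 7 (since 7·7 = 49 = 3·16 + 1), so t ≡ 7·1 = 7 ≡ 7 (mod 16).
    Then x = 6558 + 14535·7 = 108303, valid modulo lcm(14535, 16) = 232560: x ≡ 108303 (mod 232560).
Verify against each original: 108303 mod 9 = 6, 108303 mod 5 = 3, 108303 mod 17 = 13, 108303 mod 19 = 3, 108303 mod 16 = 15.

x ≡ 108303 (mod 232560).


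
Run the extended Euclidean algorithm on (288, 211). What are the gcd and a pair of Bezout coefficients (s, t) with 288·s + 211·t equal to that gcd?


Euclidean algorithm on (288, 211) — divide until remainder is 0:
  288 = 1 · 211 + 77
  211 = 2 · 77 + 57
  77 = 1 · 57 + 20
  57 = 2 · 20 + 17
  20 = 1 · 17 + 3
  17 = 5 · 3 + 2
  3 = 1 · 2 + 1
  2 = 2 · 1 + 0
gcd(288, 211) = 1.
Track Bezout coefficients alongside the remainders: start with r₀ = 288 = a·1 + b·0 (s = 1, t = 0) and r₁ = 211 = a·0 + b·1 (s = 0, t = 1); each new remainder r_{k+1} = r_{k-1} − q_k·r_k inherits s_{k+1} = s_{k-1} − q_k·s_k, t_{k+1} = t_{k-1} − q_k·t_k, so r_k = a·s_k + b·t_k at every step:
  q = 1: r = 77, s = 1 − 1·0 = 1, t = 0 − 1·1 = -1  (check: 288·1 + 211·(-1) = 77)
  q = 2: r = 57, s = 0 − 2·1 = -2, t = 1 − 2·(-1) = 3  (check: 288·(-2) + 211·3 = 57)
  q = 1: r = 20, s = 1 − 1·(-2) = 3, t = -1 − 1·3 = -4  (check: 288·3 + 211·(-4) = 20)
  q = 2: r = 17, s = -2 − 2·3 = -8, t = 3 − 2·(-4) = 11  (check: 288·(-8) + 211·11 = 17)
  q = 1: r = 3, s = 3 − 1·(-8) = 11, t = -4 − 1·11 = -15  (check: 288·11 + 211·(-15) = 3)
  q = 5: r = 2, s = -8 − 5·11 = -63, t = 11 − 5·(-15) = 86  (check: 288·(-63) + 211·86 = 2)
  q = 1: r = 1, s = 11 − 1·(-63) = 74, t = -15 − 1·86 = -101  (check: 288·74 + 211·(-101) = 1)
The row with r = 1 (the gcd) gives the Bezout coefficients s = 74, t = -101.
Result: 288 · (74) + 211 · (-101) = 1.

gcd(288, 211) = 1; s = 74, t = -101 (check: 288·74 + 211·(-101) = 1).


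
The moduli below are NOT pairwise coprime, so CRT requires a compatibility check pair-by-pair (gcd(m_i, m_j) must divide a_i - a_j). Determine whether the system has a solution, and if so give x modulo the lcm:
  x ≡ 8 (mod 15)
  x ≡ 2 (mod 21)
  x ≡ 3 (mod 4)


Moduli 15, 21, 4 are not pairwise coprime, so CRT works modulo lcm(m_i) when all pairwise compatibility conditions hold.
Pairwise compatibility: gcd(m_i, m_j) must divide a_i - a_j for every pair.
Merge one congruence at a time:
  Start: x ≡ 8 (mod 15).
  Combine with x ≡ 2 (mod 21): gcd(15, 21) = 3; 2 - 8 = -6, which IS divisible by 3, so compatible.
    Write x = 8 + 15·t and substitute into x ≡ 2 (mod 21): 15·t ≡ 2 − 8 = -6 (mod 21).
    Divide the congruence (and modulus) by g = 3: 5·t ≡ -2 (mod 7).
    Reduce coefficients mod 7: 5·t ≡ 5 (mod 7).
    The inverse of 5 mod 7 is 3 (since 5·3 = 15 = 2·7 + 1), so t ≡ 3·5 = 15 ≡ 1 (mod 7).
    Then x = 8 + 15·1 = 23, valid modulo lcm(15, 21) = 105: x ≡ 23 (mod 105).
  Combine with x ≡ 3 (mod 4): gcd(105, 4) = 1; 3 - 23 = -20, which IS divisible by 1, so compatible.
    Write x = 23 + 105·t and substitute into x ≡ 3 (mod 4): 105·t ≡ 3 − 23 = -20 (mod 4).
    Reduce coefficients mod 4: 1·t ≡ 0 (mod 4).
    So t ≡ 0 (mod 4).
    Then x = 23 + 105·0 = 23, valid modulo lcm(105, 4) = 420: x ≡ 23 (mod 420).
Verify: 23 mod 15 = 8, 23 mod 21 = 2, 23 mod 4 = 3.

x ≡ 23 (mod 420).


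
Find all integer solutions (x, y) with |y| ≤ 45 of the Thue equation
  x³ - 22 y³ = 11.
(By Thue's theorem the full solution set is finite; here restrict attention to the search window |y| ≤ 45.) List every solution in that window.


The equation is x³ - 22y³ = 11. For fixed y, x³ = 22·y³ + 11, so a solution requires the RHS to be a perfect cube.
Strategy: iterate y from -45 to 45, compute RHS = 22·y³ + 11, and check whether it is a (positive or negative) perfect cube.
Check small values of y:
  y = 0: RHS = 11 is not a perfect cube.
  y = 1: RHS = 33 is not a perfect cube.
  y = -1: RHS = -11 is not a perfect cube.
  y = 2: RHS = 187 is not a perfect cube.
  y = -2: RHS = -165 is not a perfect cube.
  y = 3: RHS = 605 is not a perfect cube.
  y = -3: RHS = -583 is not a perfect cube.
Continuing the search up to |y| = 45 finds no solutions either.
No (x, y) in the scanned range satisfies the equation.

No integer solutions with |y| ≤ 45.


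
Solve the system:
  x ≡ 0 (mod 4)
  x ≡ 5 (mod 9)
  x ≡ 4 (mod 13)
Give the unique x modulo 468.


Moduli 4, 9, 13 are pairwise coprime; by CRT there is a unique solution modulo M = 4 · 9 · 13 = 468.
Solve pairwise, accumulating the modulus:
  Start with x ≡ 0 (mod 4).
  Combine with x ≡ 5 (mod 9): since gcd(4, 9) = 1, we get a unique residue mod 36.
    Write x = 0 + 4·t and substitute into x ≡ 5 (mod 9): 4·t ≡ 5 − 0 = 5 (mod 9).
    The inverse of 4 mod 9 is 7 (since 4·7 = 28 = 3·9 + 1), so t ≡ 7·5 = 35 ≡ 8 (mod 9).
    Then x = 0 + 4·8 = 32, valid modulo lcm(4, 9) = 36: x ≡ 32 (mod 36).
  Combine with x ≡ 4 (mod 13): since gcd(36, 13) = 1, we get a unique residue mod 468.
    Write x = 32 + 36·t and substitute into x ≡ 4 (mod 13): 36·t ≡ 4 − 32 = -28 (mod 13).
    Reduce coefficients mod 13: 10·t ≡ 11 (mod 13).
    The inverse of 10 mod 13 is 4 (since 10·4 = 40 = 3·13 + 1), so t ≡ 4·11 = 44 ≡ 5 (mod 13).
    Then x = 32 + 36·5 = 212, valid modulo lcm(36, 13) = 468: x ≡ 212 (mod 468).
Verify: 212 mod 4 = 0 ✓, 212 mod 9 = 5 ✓, 212 mod 13 = 4 ✓.

x ≡ 212 (mod 468).


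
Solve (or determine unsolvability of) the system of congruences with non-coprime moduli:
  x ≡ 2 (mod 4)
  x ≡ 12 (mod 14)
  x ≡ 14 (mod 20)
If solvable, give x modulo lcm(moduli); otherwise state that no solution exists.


Moduli 4, 14, 20 are not pairwise coprime, so CRT works modulo lcm(m_i) when all pairwise compatibility conditions hold.
Pairwise compatibility: gcd(m_i, m_j) must divide a_i - a_j for every pair.
Merge one congruence at a time:
  Start: x ≡ 2 (mod 4).
  Combine with x ≡ 12 (mod 14): gcd(4, 14) = 2; 12 - 2 = 10, which IS divisible by 2, so compatible.
    Write x = 2 + 4·t and substitute into x ≡ 12 (mod 14): 4·t ≡ 12 − 2 = 10 (mod 14).
    Divide the congruence (and modulus) by g = 2: 2·t ≡ 5 (mod 7).
    The inverse of 2 mod 7 is 4 (since 2·4 = 8 = 1·7 + 1), so t ≡ 4·5 = 20 ≡ 6 (mod 7).
    Then x = 2 + 4·6 = 26, valid modulo lcm(4, 14) = 28: x ≡ 26 (mod 28).
  Combine with x ≡ 14 (mod 20): gcd(28, 20) = 4; 14 - 26 = -12, which IS divisible by 4, so compatible.
    Write x = 26 + 28·t and substitute into x ≡ 14 (mod 20): 28·t ≡ 14 − 26 = -12 (mod 20).
    Divide the congruence (and modulus) by g = 4: 7·t ≡ -3 (mod 5).
    Reduce coefficients mod 5: 2·t ≡ 2 (mod 5).
    The inverse of 2 mod 5 is 3 (since 2·3 = 6 = 1·5 + 1), so t ≡ 3·2 = 6 ≡ 1 (mod 5).
    Then x = 26 + 28·1 = 54, valid modulo lcm(28, 20) = 140: x ≡ 54 (mod 140).
Verify: 54 mod 4 = 2, 54 mod 14 = 12, 54 mod 20 = 14.

x ≡ 54 (mod 140).


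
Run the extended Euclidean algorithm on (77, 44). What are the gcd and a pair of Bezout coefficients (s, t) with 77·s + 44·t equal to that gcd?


Euclidean algorithm on (77, 44) — divide until remainder is 0:
  77 = 1 · 44 + 33
  44 = 1 · 33 + 11
  33 = 3 · 11 + 0
gcd(77, 44) = 11.
Track Bezout coefficients alongside the remainders: start with r₀ = 77 = a·1 + b·0 (s = 1, t = 0) and r₁ = 44 = a·0 + b·1 (s = 0, t = 1); each new remainder r_{k+1} = r_{k-1} − q_k·r_k inherits s_{k+1} = s_{k-1} − q_k·s_k, t_{k+1} = t_{k-1} − q_k·t_k, so r_k = a·s_k + b·t_k at every step:
  q = 1: r = 33, s = 1 − 1·0 = 1, t = 0 − 1·1 = -1  (check: 77·1 + 44·(-1) = 33)
  q = 1: r = 11, s = 0 − 1·1 = -1, t = 1 − 1·(-1) = 2  (check: 77·(-1) + 44·2 = 11)
The row with r = 11 (the gcd) gives the Bezout coefficients s = -1, t = 2.
Result: 77 · (-1) + 44 · (2) = 11.

gcd(77, 44) = 11; s = -1, t = 2 (check: 77·(-1) + 44·2 = 11).


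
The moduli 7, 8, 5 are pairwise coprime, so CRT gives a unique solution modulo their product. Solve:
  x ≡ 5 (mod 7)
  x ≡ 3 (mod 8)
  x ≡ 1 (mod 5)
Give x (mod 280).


Moduli 7, 8, 5 are pairwise coprime; by CRT there is a unique solution modulo M = 7 · 8 · 5 = 280.
Solve pairwise, accumulating the modulus:
  Start with x ≡ 5 (mod 7).
  Combine with x ≡ 3 (mod 8): since gcd(7, 8) = 1, we get a unique residue mod 56.
    Write x = 5 + 7·t and substitute into x ≡ 3 (mod 8): 7·t ≡ 3 − 5 = -2 (mod 8).
    Reduce coefficients mod 8: 7·t ≡ 6 (mod 8).
    The inverse of 7 mod 8 is 7 (since 7·7 = 49 = 6·8 + 1), so t ≡ 7·6 = 42 ≡ 2 (mod 8).
    Then x = 5 + 7·2 = 19, valid modulo lcm(7, 8) = 56: x ≡ 19 (mod 56).
  Combine with x ≡ 1 (mod 5): since gcd(56, 5) = 1, we get a unique residue mod 280.
    Write x = 19 + 56·t and substitute into x ≡ 1 (mod 5): 56·t ≡ 1 − 19 = -18 (mod 5).
    Reduce coefficients mod 5: 1·t ≡ 2 (mod 5).
    So t ≡ 2 (mod 5).
    Then x = 19 + 56·2 = 131, valid modulo lcm(56, 5) = 280: x ≡ 131 (mod 280).
Verify: 131 mod 7 = 5 ✓, 131 mod 8 = 3 ✓, 131 mod 5 = 1 ✓.

x ≡ 131 (mod 280).


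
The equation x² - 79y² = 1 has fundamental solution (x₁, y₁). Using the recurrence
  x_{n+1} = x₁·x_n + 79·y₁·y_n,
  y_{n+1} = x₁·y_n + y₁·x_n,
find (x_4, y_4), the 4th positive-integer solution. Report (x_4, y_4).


Step 1: Find the fundamental solution (x₁, y₁) of x² - 79y² = 1.
  Expand √79 as a continued fraction. a₀ = ⌊√79⌋ = 8; iterate m_{k+1} = d_k·a_k − m_k, d_{k+1} = (79 − m_{k+1}²)/d_k, a_{k+1} = ⌊(a₀ + m_{k+1})/d_{k+1}⌋ (starting m₀ = 0, d₀ = 1), with convergents p_k = a_k·p_{k-1} + p_{k-2}, q_k = a_k·q_{k-1} + q_{k-2} (p₋₁ = 1, q₋₁ = 0):
  k = 0: a₀ = 8; p₀/q₀ = 8/1; p₀² − 79·q₀² = 64 − 79 = -15.
  k = 1: m = 8, d = 15, a = ⌊(8 + 8)/15⌋ = 1; p/q = (1·8 + 1)/(1·1 + 0) = 9/1; p² − 79·q² = 81 − 79 = 2.
  k = 2: m = 7, d = 2, a = ⌊(8 + 7)/2⌋ = 7; p/q = (7·9 + 8)/(7·1 + 1) = 71/8; p² − 79·q² = 5041 − 5056 = -15.
  k = 3: m = 7, d = 15, a = ⌊(8 + 7)/15⌋ = 1; p/q = (1·71 + 9)/(1·8 + 1) = 80/9; p² − 79·q² = 6400 − 6399 = 1.
  The first convergent with p² − 79·q² = 1 gives the fundamental solution (x₁, y₁) = (80, 9).
Step 2: Apply the recurrence (x_{n+1}, y_{n+1}) = (x₁x_n + 79y₁y_n, x₁y_n + y₁x_n) repeatedly.
  From (x_1, y_1) = (80, 9): x_2 = 80·80 + 79·9·9 = 12799; y_2 = 80·9 + 9·80 = 1440.
  From (x_2, y_2) = (12799, 1440): x_3 = 80·12799 + 79·9·1440 = 2047760; y_3 = 80·1440 + 9·12799 = 230391.
  From (x_3, y_3) = (2047760, 230391): x_4 = 80·2047760 + 79·9·230391 = 327628801; y_4 = 80·230391 + 9·2047760 = 36861120.
Step 3: Verify x_4² - 79·y_4² = 107340631244697601 - 107340631244697600 = 1 (should be 1). ✓

(x_1, y_1) = (80, 9); (x_4, y_4) = (327628801, 36861120).


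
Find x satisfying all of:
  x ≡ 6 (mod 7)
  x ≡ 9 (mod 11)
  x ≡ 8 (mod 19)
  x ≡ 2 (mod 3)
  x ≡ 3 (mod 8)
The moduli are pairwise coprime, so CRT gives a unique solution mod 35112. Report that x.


Product of moduli M = 7 · 11 · 19 · 3 · 8 = 35112.
Merge one congruence at a time:
  Start: x ≡ 6 (mod 7).
  Combine with x ≡ 9 (mod 11); new modulus lcm = 77.
    Write x = 6 + 7·t and substitute into x ≡ 9 (mod 11): 7·t ≡ 9 − 6 = 3 (mod 11).
    The inverse of 7 mod 11 is 8 (since 7·8 = 56 = 5·11 + 1), so t ≡ 8·3 = 24 ≡ 2 (mod 11).
    Then x = 6 + 7·2 = 20, valid modulo lcm(7, 11) = 77: x ≡ 20 (mod 77).
  Combine with x ≡ 8 (mod 19); new modulus lcm = 1463.
    Write x = 20 + 77·t and substitute into x ≡ 8 (mod 19): 77·t ≡ 8 − 20 = -12 (mod 19).
    Reduce coefficients mod 19: 1·t ≡ 7 (mod 19).
    So t ≡ 7 (mod 19).
    Then x = 20 + 77·7 = 559, valid modulo lcm(77, 19) = 1463: x ≡ 559 (mod 1463).
  Combine with x ≡ 2 (mod 3); new modulus lcm = 4389.
    Write x = 559 + 1463·t and substitute into x ≡ 2 (mod 3): 1463·t ≡ 2 − 559 = -557 (mod 3).
    Reduce coefficients mod 3: 2·t ≡ 1 (mod 3).
    The inverse of 2 mod 3 is 2 (since 2·2 = 4 = 1·3 + 1), so t ≡ 2·1 = 2 ≡ 2 (mod 3).
    Then x = 559 + 1463·2 = 3485, valid modulo lcm(1463, 3) = 4389: x ≡ 3485 (mod 4389).
  Combine with x ≡ 3 (mod 8); new modulus lcm = 35112.
    Write x = 3485 + 4389·t and substitute into x ≡ 3 (mod 8): 4389·t ≡ 3 − 3485 = -3482 (mod 8).
    Reduce coefficients mod 8: 5·t ≡ 6 (mod 8).
    The inverse of 5 mod 8 is 5 (since 5·5 = 25 = 3·8 + 1), so t ≡ 5·6 = 30 ≡ 6 (mod 8).
    Then x = 3485 + 4389·6 = 29819, valid modulo lcm(4389, 8) = 35112: x ≡ 29819 (mod 35112).
Verify against each original: 29819 mod 7 = 6, 29819 mod 11 = 9, 29819 mod 19 = 8, 29819 mod 3 = 2, 29819 mod 8 = 3.

x ≡ 29819 (mod 35112).


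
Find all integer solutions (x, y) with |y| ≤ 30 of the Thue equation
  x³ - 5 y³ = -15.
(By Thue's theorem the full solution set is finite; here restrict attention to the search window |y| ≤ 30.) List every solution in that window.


The equation is x³ - 5y³ = -15. For fixed y, x³ = 5·y³ − 15, so a solution requires the RHS to be a perfect cube.
Strategy: iterate y from -30 to 30, compute RHS = 5·y³ − 15, and check whether it is a (positive or negative) perfect cube.
Check small values of y:
  y = 0: RHS = -15 is not a perfect cube.
  y = 1: RHS = -10 is not a perfect cube.
  y = -1: RHS = -20 is not a perfect cube.
  y = 2: RHS = 25 is not a perfect cube.
  y = -2: RHS = -55 is not a perfect cube.
  y = 3: RHS = 120 is not a perfect cube.
  y = -3: RHS = -150 is not a perfect cube.
Continuing the search up to |y| = 30 finds no solutions either.
No (x, y) in the scanned range satisfies the equation.

No integer solutions with |y| ≤ 30.


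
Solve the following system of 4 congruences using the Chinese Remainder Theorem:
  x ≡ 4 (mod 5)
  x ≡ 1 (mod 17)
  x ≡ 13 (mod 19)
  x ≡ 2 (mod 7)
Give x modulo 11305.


Product of moduli M = 5 · 17 · 19 · 7 = 11305.
Merge one congruence at a time:
  Start: x ≡ 4 (mod 5).
  Combine with x ≡ 1 (mod 17); new modulus lcm = 85.
    Write x = 4 + 5·t and substitute into x ≡ 1 (mod 17): 5·t ≡ 1 − 4 = -3 (mod 17).
    Reduce coefficients mod 17: 5·t ≡ 14 (mod 17).
    The inverse of 5 mod 17 is 7 (since 5·7 = 35 = 2·17 + 1), so t ≡ 7·14 = 98 ≡ 13 (mod 17).
    Then x = 4 + 5·13 = 69, valid modulo lcm(5, 17) = 85: x ≡ 69 (mod 85).
  Combine with x ≡ 13 (mod 19); new modulus lcm = 1615.
    Write x = 69 + 85·t and substitute into x ≡ 13 (mod 19): 85·t ≡ 13 − 69 = -56 (mod 19).
    Reduce coefficients mod 19: 9·t ≡ 1 (mod 19).
    The inverse of 9 mod 19 is 17 (since 9·17 = 153 = 8·19 + 1), so t ≡ 17·1 = 17 ≡ 17 (mod 19).
    Then x = 69 + 85·17 = 1514, valid modulo lcm(85, 19) = 1615: x ≡ 1514 (mod 1615).
  Combine with x ≡ 2 (mod 7); new modulus lcm = 11305.
    Write x = 1514 + 1615·t and substitute into x ≡ 2 (mod 7): 1615·t ≡ 2 − 1514 = -1512 (mod 7).
    Reduce coefficients mod 7: 5·t ≡ 0 (mod 7).
    The inverse of 5 mod 7 is 3 (since 5·3 = 15 = 2·7 + 1), so t ≡ 3·0 = 0 ≡ 0 (mod 7).
    Then x = 1514 + 1615·0 = 1514, valid modulo lcm(1615, 7) = 11305: x ≡ 1514 (mod 11305).
Verify against each original: 1514 mod 5 = 4, 1514 mod 17 = 1, 1514 mod 19 = 13, 1514 mod 7 = 2.

x ≡ 1514 (mod 11305).


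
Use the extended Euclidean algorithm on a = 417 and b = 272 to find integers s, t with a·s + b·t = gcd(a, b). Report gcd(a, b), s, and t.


Euclidean algorithm on (417, 272) — divide until remainder is 0:
  417 = 1 · 272 + 145
  272 = 1 · 145 + 127
  145 = 1 · 127 + 18
  127 = 7 · 18 + 1
  18 = 18 · 1 + 0
gcd(417, 272) = 1.
Track Bezout coefficients alongside the remainders: start with r₀ = 417 = a·1 + b·0 (s = 1, t = 0) and r₁ = 272 = a·0 + b·1 (s = 0, t = 1); each new remainder r_{k+1} = r_{k-1} − q_k·r_k inherits s_{k+1} = s_{k-1} − q_k·s_k, t_{k+1} = t_{k-1} − q_k·t_k, so r_k = a·s_k + b·t_k at every step:
  q = 1: r = 145, s = 1 − 1·0 = 1, t = 0 − 1·1 = -1  (check: 417·1 + 272·(-1) = 145)
  q = 1: r = 127, s = 0 − 1·1 = -1, t = 1 − 1·(-1) = 2  (check: 417·(-1) + 272·2 = 127)
  q = 1: r = 18, s = 1 − 1·(-1) = 2, t = -1 − 1·2 = -3  (check: 417·2 + 272·(-3) = 18)
  q = 7: r = 1, s = -1 − 7·2 = -15, t = 2 − 7·(-3) = 23  (check: 417·(-15) + 272·23 = 1)
The row with r = 1 (the gcd) gives the Bezout coefficients s = -15, t = 23.
Result: 417 · (-15) + 272 · (23) = 1.

gcd(417, 272) = 1; s = -15, t = 23 (check: 417·(-15) + 272·23 = 1).
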